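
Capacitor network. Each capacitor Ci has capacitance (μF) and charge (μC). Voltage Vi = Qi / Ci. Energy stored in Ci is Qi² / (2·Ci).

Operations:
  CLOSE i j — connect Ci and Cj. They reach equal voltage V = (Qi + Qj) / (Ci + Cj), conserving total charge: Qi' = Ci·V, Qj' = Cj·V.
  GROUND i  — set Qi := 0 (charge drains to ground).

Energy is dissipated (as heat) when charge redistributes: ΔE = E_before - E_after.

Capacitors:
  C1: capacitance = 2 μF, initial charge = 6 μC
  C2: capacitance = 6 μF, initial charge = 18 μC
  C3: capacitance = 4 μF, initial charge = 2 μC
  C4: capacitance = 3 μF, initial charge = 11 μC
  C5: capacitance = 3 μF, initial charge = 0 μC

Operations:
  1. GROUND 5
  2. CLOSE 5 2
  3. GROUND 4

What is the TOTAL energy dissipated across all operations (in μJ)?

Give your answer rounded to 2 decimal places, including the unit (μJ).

Answer: 29.17 μJ

Derivation:
Initial: C1(2μF, Q=6μC, V=3.00V), C2(6μF, Q=18μC, V=3.00V), C3(4μF, Q=2μC, V=0.50V), C4(3μF, Q=11μC, V=3.67V), C5(3μF, Q=0μC, V=0.00V)
Op 1: GROUND 5: Q5=0; energy lost=0.000
Op 2: CLOSE 5-2: Q_total=18.00, C_total=9.00, V=2.00; Q5=6.00, Q2=12.00; dissipated=9.000
Op 3: GROUND 4: Q4=0; energy lost=20.167
Total dissipated: 29.167 μJ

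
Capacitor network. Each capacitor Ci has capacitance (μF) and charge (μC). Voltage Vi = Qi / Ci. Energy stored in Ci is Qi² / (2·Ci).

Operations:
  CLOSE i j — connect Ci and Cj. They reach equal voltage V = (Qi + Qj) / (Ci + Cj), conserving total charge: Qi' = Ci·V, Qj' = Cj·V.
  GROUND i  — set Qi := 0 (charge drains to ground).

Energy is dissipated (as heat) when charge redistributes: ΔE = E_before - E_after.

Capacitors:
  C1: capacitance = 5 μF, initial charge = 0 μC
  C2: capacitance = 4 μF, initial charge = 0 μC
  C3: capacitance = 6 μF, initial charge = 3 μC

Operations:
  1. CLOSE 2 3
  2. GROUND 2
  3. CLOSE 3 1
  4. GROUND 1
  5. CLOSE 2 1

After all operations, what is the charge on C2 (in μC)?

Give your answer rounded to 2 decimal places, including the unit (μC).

Initial: C1(5μF, Q=0μC, V=0.00V), C2(4μF, Q=0μC, V=0.00V), C3(6μF, Q=3μC, V=0.50V)
Op 1: CLOSE 2-3: Q_total=3.00, C_total=10.00, V=0.30; Q2=1.20, Q3=1.80; dissipated=0.300
Op 2: GROUND 2: Q2=0; energy lost=0.180
Op 3: CLOSE 3-1: Q_total=1.80, C_total=11.00, V=0.16; Q3=0.98, Q1=0.82; dissipated=0.123
Op 4: GROUND 1: Q1=0; energy lost=0.067
Op 5: CLOSE 2-1: Q_total=0.00, C_total=9.00, V=0.00; Q2=0.00, Q1=0.00; dissipated=0.000
Final charges: Q1=0.00, Q2=0.00, Q3=0.98

Answer: 0.00 μC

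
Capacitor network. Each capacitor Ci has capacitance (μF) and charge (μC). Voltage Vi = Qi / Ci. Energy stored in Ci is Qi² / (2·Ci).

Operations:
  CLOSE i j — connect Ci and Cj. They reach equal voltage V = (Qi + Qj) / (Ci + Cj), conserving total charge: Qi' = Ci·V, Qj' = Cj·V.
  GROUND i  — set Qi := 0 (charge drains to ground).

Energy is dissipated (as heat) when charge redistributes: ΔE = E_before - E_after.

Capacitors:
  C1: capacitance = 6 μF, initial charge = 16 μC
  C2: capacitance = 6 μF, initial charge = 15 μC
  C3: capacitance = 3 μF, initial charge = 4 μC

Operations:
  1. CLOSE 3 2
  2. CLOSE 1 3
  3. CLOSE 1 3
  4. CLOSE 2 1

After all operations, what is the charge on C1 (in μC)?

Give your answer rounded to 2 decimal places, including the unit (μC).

Initial: C1(6μF, Q=16μC, V=2.67V), C2(6μF, Q=15μC, V=2.50V), C3(3μF, Q=4μC, V=1.33V)
Op 1: CLOSE 3-2: Q_total=19.00, C_total=9.00, V=2.11; Q3=6.33, Q2=12.67; dissipated=1.361
Op 2: CLOSE 1-3: Q_total=22.33, C_total=9.00, V=2.48; Q1=14.89, Q3=7.44; dissipated=0.309
Op 3: CLOSE 1-3: Q_total=22.33, C_total=9.00, V=2.48; Q1=14.89, Q3=7.44; dissipated=0.000
Op 4: CLOSE 2-1: Q_total=27.56, C_total=12.00, V=2.30; Q2=13.78, Q1=13.78; dissipated=0.206
Final charges: Q1=13.78, Q2=13.78, Q3=7.44

Answer: 13.78 μC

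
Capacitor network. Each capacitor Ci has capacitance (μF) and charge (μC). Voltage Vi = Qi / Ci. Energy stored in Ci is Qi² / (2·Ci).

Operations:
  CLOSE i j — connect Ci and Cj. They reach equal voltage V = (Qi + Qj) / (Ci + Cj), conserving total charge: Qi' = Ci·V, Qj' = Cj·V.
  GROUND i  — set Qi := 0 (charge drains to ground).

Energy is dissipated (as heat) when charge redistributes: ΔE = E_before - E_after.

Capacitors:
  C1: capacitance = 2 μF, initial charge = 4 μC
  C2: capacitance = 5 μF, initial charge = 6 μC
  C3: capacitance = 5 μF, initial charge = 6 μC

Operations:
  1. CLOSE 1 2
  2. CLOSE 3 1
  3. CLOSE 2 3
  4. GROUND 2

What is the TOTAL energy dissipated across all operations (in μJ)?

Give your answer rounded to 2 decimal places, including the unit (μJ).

Answer: 5.06 μJ

Derivation:
Initial: C1(2μF, Q=4μC, V=2.00V), C2(5μF, Q=6μC, V=1.20V), C3(5μF, Q=6μC, V=1.20V)
Op 1: CLOSE 1-2: Q_total=10.00, C_total=7.00, V=1.43; Q1=2.86, Q2=7.14; dissipated=0.457
Op 2: CLOSE 3-1: Q_total=8.86, C_total=7.00, V=1.27; Q3=6.33, Q1=2.53; dissipated=0.037
Op 3: CLOSE 2-3: Q_total=13.47, C_total=10.00, V=1.35; Q2=6.73, Q3=6.73; dissipated=0.033
Op 4: GROUND 2: Q2=0; energy lost=4.536
Total dissipated: 5.063 μJ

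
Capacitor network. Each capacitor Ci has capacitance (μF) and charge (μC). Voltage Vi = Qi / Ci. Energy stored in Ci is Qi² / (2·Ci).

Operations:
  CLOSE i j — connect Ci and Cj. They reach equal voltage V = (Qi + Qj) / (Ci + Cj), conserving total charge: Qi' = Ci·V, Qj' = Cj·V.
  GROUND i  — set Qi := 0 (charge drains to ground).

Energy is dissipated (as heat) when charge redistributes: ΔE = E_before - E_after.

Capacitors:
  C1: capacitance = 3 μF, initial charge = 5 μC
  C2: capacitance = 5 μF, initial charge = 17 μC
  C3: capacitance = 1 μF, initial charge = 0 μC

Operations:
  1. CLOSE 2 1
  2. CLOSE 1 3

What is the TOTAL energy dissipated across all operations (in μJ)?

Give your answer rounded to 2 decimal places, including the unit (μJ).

Answer: 5.65 μJ

Derivation:
Initial: C1(3μF, Q=5μC, V=1.67V), C2(5μF, Q=17μC, V=3.40V), C3(1μF, Q=0μC, V=0.00V)
Op 1: CLOSE 2-1: Q_total=22.00, C_total=8.00, V=2.75; Q2=13.75, Q1=8.25; dissipated=2.817
Op 2: CLOSE 1-3: Q_total=8.25, C_total=4.00, V=2.06; Q1=6.19, Q3=2.06; dissipated=2.836
Total dissipated: 5.653 μJ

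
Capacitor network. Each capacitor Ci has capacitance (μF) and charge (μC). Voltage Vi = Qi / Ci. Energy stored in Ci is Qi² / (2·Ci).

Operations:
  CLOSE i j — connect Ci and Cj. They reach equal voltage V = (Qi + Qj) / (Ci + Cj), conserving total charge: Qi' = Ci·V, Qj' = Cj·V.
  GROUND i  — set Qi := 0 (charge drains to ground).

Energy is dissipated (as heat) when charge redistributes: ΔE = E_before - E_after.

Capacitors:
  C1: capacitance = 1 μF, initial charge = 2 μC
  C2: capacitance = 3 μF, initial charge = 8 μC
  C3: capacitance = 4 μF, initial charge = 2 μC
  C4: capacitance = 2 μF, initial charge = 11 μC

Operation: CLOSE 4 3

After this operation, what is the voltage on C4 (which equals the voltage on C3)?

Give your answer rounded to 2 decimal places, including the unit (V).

Initial: C1(1μF, Q=2μC, V=2.00V), C2(3μF, Q=8μC, V=2.67V), C3(4μF, Q=2μC, V=0.50V), C4(2μF, Q=11μC, V=5.50V)
Op 1: CLOSE 4-3: Q_total=13.00, C_total=6.00, V=2.17; Q4=4.33, Q3=8.67; dissipated=16.667

Answer: 2.17 V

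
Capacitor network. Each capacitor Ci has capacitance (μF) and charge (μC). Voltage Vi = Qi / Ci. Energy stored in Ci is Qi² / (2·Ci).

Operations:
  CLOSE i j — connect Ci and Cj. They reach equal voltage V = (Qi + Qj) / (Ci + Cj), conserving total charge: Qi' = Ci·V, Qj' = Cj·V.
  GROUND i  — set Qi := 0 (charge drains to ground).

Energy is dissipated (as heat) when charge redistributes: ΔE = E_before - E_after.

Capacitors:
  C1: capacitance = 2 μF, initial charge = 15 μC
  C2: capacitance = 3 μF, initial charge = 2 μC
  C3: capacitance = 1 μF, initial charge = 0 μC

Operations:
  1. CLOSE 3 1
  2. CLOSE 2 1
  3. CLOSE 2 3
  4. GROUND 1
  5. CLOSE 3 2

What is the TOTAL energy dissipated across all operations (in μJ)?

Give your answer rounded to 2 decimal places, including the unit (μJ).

Initial: C1(2μF, Q=15μC, V=7.50V), C2(3μF, Q=2μC, V=0.67V), C3(1μF, Q=0μC, V=0.00V)
Op 1: CLOSE 3-1: Q_total=15.00, C_total=3.00, V=5.00; Q3=5.00, Q1=10.00; dissipated=18.750
Op 2: CLOSE 2-1: Q_total=12.00, C_total=5.00, V=2.40; Q2=7.20, Q1=4.80; dissipated=11.267
Op 3: CLOSE 2-3: Q_total=12.20, C_total=4.00, V=3.05; Q2=9.15, Q3=3.05; dissipated=2.535
Op 4: GROUND 1: Q1=0; energy lost=5.760
Op 5: CLOSE 3-2: Q_total=12.20, C_total=4.00, V=3.05; Q3=3.05, Q2=9.15; dissipated=0.000
Total dissipated: 38.312 μJ

Answer: 38.31 μJ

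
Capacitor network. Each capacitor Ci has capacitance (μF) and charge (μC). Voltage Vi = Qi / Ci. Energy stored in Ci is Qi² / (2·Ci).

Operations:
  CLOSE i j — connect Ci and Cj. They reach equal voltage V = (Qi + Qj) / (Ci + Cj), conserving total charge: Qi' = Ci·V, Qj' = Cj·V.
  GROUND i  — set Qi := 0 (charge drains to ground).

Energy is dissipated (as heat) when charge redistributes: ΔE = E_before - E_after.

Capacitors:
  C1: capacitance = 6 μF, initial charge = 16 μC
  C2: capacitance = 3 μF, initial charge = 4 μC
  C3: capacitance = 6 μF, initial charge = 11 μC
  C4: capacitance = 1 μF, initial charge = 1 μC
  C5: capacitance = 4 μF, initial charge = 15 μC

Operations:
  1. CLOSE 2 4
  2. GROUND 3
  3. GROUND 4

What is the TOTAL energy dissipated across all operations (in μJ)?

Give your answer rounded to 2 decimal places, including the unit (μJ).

Answer: 10.91 μJ

Derivation:
Initial: C1(6μF, Q=16μC, V=2.67V), C2(3μF, Q=4μC, V=1.33V), C3(6μF, Q=11μC, V=1.83V), C4(1μF, Q=1μC, V=1.00V), C5(4μF, Q=15μC, V=3.75V)
Op 1: CLOSE 2-4: Q_total=5.00, C_total=4.00, V=1.25; Q2=3.75, Q4=1.25; dissipated=0.042
Op 2: GROUND 3: Q3=0; energy lost=10.083
Op 3: GROUND 4: Q4=0; energy lost=0.781
Total dissipated: 10.906 μJ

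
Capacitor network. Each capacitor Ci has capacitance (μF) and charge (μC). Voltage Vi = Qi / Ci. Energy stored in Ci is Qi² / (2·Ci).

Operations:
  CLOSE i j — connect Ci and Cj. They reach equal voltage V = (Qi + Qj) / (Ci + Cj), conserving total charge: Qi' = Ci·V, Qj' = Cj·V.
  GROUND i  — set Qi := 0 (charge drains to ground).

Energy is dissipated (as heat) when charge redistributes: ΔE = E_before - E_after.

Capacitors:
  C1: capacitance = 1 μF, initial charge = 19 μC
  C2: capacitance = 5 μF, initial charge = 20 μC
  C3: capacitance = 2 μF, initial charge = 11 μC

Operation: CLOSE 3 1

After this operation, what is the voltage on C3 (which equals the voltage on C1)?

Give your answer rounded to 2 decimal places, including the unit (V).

Answer: 10.00 V

Derivation:
Initial: C1(1μF, Q=19μC, V=19.00V), C2(5μF, Q=20μC, V=4.00V), C3(2μF, Q=11μC, V=5.50V)
Op 1: CLOSE 3-1: Q_total=30.00, C_total=3.00, V=10.00; Q3=20.00, Q1=10.00; dissipated=60.750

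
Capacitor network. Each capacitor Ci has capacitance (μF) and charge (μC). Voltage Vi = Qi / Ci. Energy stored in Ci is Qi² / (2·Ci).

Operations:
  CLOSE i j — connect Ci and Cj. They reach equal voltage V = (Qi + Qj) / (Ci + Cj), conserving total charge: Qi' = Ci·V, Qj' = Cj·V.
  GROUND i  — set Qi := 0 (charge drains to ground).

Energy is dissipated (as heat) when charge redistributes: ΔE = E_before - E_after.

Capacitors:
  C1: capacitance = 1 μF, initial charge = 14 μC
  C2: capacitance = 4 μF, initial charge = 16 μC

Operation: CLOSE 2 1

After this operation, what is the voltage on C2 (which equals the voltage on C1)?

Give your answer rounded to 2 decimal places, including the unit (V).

Answer: 6.00 V

Derivation:
Initial: C1(1μF, Q=14μC, V=14.00V), C2(4μF, Q=16μC, V=4.00V)
Op 1: CLOSE 2-1: Q_total=30.00, C_total=5.00, V=6.00; Q2=24.00, Q1=6.00; dissipated=40.000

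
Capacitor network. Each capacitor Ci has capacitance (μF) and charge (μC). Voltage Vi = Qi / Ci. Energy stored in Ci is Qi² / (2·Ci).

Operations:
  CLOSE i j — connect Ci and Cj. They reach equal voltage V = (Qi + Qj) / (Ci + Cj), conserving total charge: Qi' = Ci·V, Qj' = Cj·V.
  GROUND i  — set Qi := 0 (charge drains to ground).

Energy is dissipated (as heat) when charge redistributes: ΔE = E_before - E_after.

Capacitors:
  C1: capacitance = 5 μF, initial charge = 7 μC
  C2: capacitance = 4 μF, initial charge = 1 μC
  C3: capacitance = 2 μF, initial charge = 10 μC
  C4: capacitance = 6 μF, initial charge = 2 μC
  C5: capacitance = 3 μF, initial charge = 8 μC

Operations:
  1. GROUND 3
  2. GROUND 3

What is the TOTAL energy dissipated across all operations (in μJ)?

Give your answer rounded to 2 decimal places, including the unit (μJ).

Answer: 25.00 μJ

Derivation:
Initial: C1(5μF, Q=7μC, V=1.40V), C2(4μF, Q=1μC, V=0.25V), C3(2μF, Q=10μC, V=5.00V), C4(6μF, Q=2μC, V=0.33V), C5(3μF, Q=8μC, V=2.67V)
Op 1: GROUND 3: Q3=0; energy lost=25.000
Op 2: GROUND 3: Q3=0; energy lost=0.000
Total dissipated: 25.000 μJ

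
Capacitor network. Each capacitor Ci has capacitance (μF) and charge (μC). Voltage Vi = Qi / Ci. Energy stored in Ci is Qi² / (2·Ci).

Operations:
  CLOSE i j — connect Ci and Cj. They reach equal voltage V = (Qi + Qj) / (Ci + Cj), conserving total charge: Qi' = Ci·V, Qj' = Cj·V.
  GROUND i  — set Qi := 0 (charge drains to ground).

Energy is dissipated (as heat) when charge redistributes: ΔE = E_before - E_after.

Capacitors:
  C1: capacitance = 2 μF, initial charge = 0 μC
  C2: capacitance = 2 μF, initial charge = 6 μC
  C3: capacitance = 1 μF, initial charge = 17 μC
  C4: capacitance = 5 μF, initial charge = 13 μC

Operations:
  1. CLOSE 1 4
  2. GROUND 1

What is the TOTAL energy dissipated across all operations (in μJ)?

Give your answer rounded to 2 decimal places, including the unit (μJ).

Initial: C1(2μF, Q=0μC, V=0.00V), C2(2μF, Q=6μC, V=3.00V), C3(1μF, Q=17μC, V=17.00V), C4(5μF, Q=13μC, V=2.60V)
Op 1: CLOSE 1-4: Q_total=13.00, C_total=7.00, V=1.86; Q1=3.71, Q4=9.29; dissipated=4.829
Op 2: GROUND 1: Q1=0; energy lost=3.449
Total dissipated: 8.278 μJ

Answer: 8.28 μJ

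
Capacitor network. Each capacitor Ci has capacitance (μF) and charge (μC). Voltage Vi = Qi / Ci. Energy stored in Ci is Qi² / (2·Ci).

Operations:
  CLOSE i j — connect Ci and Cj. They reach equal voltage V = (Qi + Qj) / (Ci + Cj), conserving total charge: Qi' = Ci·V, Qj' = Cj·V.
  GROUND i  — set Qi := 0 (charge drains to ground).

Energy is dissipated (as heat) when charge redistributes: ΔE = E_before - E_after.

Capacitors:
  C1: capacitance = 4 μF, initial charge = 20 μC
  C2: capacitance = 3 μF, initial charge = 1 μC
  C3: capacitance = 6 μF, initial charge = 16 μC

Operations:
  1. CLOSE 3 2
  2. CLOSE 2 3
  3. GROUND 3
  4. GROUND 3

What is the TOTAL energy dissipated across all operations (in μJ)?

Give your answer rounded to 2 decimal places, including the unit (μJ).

Answer: 16.15 μJ

Derivation:
Initial: C1(4μF, Q=20μC, V=5.00V), C2(3μF, Q=1μC, V=0.33V), C3(6μF, Q=16μC, V=2.67V)
Op 1: CLOSE 3-2: Q_total=17.00, C_total=9.00, V=1.89; Q3=11.33, Q2=5.67; dissipated=5.444
Op 2: CLOSE 2-3: Q_total=17.00, C_total=9.00, V=1.89; Q2=5.67, Q3=11.33; dissipated=0.000
Op 3: GROUND 3: Q3=0; energy lost=10.704
Op 4: GROUND 3: Q3=0; energy lost=0.000
Total dissipated: 16.148 μJ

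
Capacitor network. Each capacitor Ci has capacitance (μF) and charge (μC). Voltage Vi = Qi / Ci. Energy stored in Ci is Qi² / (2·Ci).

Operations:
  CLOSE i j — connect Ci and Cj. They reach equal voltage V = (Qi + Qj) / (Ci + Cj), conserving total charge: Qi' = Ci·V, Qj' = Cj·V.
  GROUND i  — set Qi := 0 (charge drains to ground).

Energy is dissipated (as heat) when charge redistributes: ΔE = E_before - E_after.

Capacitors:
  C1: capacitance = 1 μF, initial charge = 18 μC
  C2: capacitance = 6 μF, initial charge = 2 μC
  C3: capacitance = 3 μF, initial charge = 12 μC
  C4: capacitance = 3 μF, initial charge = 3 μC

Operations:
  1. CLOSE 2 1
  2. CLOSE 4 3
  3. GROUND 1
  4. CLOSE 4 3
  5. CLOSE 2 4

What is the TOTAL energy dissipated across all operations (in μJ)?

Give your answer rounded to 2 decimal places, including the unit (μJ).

Answer: 144.72 μJ

Derivation:
Initial: C1(1μF, Q=18μC, V=18.00V), C2(6μF, Q=2μC, V=0.33V), C3(3μF, Q=12μC, V=4.00V), C4(3μF, Q=3μC, V=1.00V)
Op 1: CLOSE 2-1: Q_total=20.00, C_total=7.00, V=2.86; Q2=17.14, Q1=2.86; dissipated=133.762
Op 2: CLOSE 4-3: Q_total=15.00, C_total=6.00, V=2.50; Q4=7.50, Q3=7.50; dissipated=6.750
Op 3: GROUND 1: Q1=0; energy lost=4.082
Op 4: CLOSE 4-3: Q_total=15.00, C_total=6.00, V=2.50; Q4=7.50, Q3=7.50; dissipated=0.000
Op 5: CLOSE 2-4: Q_total=24.64, C_total=9.00, V=2.74; Q2=16.43, Q4=8.21; dissipated=0.128
Total dissipated: 144.721 μJ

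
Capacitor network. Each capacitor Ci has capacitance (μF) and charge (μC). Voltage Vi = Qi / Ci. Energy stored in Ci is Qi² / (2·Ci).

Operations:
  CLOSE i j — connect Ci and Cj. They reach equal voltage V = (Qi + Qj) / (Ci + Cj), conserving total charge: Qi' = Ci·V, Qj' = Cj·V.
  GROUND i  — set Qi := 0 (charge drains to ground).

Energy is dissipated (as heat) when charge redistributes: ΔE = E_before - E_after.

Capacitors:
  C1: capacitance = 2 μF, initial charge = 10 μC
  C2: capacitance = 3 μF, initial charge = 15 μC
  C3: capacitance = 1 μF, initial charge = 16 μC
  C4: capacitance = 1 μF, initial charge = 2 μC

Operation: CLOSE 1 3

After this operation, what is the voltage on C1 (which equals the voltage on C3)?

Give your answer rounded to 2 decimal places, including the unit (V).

Initial: C1(2μF, Q=10μC, V=5.00V), C2(3μF, Q=15μC, V=5.00V), C3(1μF, Q=16μC, V=16.00V), C4(1μF, Q=2μC, V=2.00V)
Op 1: CLOSE 1-3: Q_total=26.00, C_total=3.00, V=8.67; Q1=17.33, Q3=8.67; dissipated=40.333

Answer: 8.67 V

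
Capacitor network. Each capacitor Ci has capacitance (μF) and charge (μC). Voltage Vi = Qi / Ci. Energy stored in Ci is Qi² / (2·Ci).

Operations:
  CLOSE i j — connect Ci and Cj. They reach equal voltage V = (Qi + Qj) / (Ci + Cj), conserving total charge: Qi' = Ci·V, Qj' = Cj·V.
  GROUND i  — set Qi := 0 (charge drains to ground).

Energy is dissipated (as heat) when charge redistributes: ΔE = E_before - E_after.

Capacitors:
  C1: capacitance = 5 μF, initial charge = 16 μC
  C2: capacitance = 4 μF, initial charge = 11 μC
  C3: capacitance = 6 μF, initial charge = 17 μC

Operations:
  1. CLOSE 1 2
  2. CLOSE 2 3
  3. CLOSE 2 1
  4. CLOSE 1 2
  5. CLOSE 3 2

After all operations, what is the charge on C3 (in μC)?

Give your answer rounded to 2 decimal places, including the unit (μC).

Initial: C1(5μF, Q=16μC, V=3.20V), C2(4μF, Q=11μC, V=2.75V), C3(6μF, Q=17μC, V=2.83V)
Op 1: CLOSE 1-2: Q_total=27.00, C_total=9.00, V=3.00; Q1=15.00, Q2=12.00; dissipated=0.225
Op 2: CLOSE 2-3: Q_total=29.00, C_total=10.00, V=2.90; Q2=11.60, Q3=17.40; dissipated=0.033
Op 3: CLOSE 2-1: Q_total=26.60, C_total=9.00, V=2.96; Q2=11.82, Q1=14.78; dissipated=0.011
Op 4: CLOSE 1-2: Q_total=26.60, C_total=9.00, V=2.96; Q1=14.78, Q2=11.82; dissipated=0.000
Op 5: CLOSE 3-2: Q_total=29.22, C_total=10.00, V=2.92; Q3=17.53, Q2=11.69; dissipated=0.004
Final charges: Q1=14.78, Q2=11.69, Q3=17.53

Answer: 17.53 μC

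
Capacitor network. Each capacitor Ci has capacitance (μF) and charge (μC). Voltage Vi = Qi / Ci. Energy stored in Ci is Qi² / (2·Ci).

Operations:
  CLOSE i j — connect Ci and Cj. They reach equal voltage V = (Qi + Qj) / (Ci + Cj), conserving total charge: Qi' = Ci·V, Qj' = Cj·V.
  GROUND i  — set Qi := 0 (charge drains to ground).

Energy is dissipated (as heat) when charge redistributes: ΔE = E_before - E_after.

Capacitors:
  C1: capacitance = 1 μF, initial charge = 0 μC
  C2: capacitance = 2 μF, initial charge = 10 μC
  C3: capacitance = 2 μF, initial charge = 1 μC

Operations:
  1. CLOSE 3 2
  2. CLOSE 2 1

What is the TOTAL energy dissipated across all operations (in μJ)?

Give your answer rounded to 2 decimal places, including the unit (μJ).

Answer: 12.65 μJ

Derivation:
Initial: C1(1μF, Q=0μC, V=0.00V), C2(2μF, Q=10μC, V=5.00V), C3(2μF, Q=1μC, V=0.50V)
Op 1: CLOSE 3-2: Q_total=11.00, C_total=4.00, V=2.75; Q3=5.50, Q2=5.50; dissipated=10.125
Op 2: CLOSE 2-1: Q_total=5.50, C_total=3.00, V=1.83; Q2=3.67, Q1=1.83; dissipated=2.521
Total dissipated: 12.646 μJ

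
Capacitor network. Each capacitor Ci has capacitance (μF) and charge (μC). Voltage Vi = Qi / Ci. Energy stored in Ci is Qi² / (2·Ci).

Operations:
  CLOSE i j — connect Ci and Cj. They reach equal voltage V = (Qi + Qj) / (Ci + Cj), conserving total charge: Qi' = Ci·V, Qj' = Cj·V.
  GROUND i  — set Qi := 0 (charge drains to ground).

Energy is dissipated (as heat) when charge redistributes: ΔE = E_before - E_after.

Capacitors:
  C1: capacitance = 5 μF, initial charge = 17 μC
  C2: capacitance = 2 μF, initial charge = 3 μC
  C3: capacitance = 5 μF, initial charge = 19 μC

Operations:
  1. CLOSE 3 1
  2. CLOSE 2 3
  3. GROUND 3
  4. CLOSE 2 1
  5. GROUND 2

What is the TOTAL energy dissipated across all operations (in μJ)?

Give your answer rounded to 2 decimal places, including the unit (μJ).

Initial: C1(5μF, Q=17μC, V=3.40V), C2(2μF, Q=3μC, V=1.50V), C3(5μF, Q=19μC, V=3.80V)
Op 1: CLOSE 3-1: Q_total=36.00, C_total=10.00, V=3.60; Q3=18.00, Q1=18.00; dissipated=0.200
Op 2: CLOSE 2-3: Q_total=21.00, C_total=7.00, V=3.00; Q2=6.00, Q3=15.00; dissipated=3.150
Op 3: GROUND 3: Q3=0; energy lost=22.500
Op 4: CLOSE 2-1: Q_total=24.00, C_total=7.00, V=3.43; Q2=6.86, Q1=17.14; dissipated=0.257
Op 5: GROUND 2: Q2=0; energy lost=11.755
Total dissipated: 37.862 μJ

Answer: 37.86 μJ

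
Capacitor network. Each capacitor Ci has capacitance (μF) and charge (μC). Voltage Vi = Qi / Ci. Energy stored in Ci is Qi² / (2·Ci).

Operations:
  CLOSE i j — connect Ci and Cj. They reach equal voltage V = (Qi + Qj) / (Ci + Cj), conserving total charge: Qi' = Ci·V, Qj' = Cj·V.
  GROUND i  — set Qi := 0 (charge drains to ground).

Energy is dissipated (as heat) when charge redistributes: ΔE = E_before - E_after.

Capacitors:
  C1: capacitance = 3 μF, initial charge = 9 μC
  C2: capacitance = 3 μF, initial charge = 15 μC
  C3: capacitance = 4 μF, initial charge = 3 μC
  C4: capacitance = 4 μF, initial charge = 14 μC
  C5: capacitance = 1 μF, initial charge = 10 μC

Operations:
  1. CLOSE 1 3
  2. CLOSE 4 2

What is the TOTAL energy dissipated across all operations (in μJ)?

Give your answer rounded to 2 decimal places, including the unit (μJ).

Answer: 6.27 μJ

Derivation:
Initial: C1(3μF, Q=9μC, V=3.00V), C2(3μF, Q=15μC, V=5.00V), C3(4μF, Q=3μC, V=0.75V), C4(4μF, Q=14μC, V=3.50V), C5(1μF, Q=10μC, V=10.00V)
Op 1: CLOSE 1-3: Q_total=12.00, C_total=7.00, V=1.71; Q1=5.14, Q3=6.86; dissipated=4.339
Op 2: CLOSE 4-2: Q_total=29.00, C_total=7.00, V=4.14; Q4=16.57, Q2=12.43; dissipated=1.929
Total dissipated: 6.268 μJ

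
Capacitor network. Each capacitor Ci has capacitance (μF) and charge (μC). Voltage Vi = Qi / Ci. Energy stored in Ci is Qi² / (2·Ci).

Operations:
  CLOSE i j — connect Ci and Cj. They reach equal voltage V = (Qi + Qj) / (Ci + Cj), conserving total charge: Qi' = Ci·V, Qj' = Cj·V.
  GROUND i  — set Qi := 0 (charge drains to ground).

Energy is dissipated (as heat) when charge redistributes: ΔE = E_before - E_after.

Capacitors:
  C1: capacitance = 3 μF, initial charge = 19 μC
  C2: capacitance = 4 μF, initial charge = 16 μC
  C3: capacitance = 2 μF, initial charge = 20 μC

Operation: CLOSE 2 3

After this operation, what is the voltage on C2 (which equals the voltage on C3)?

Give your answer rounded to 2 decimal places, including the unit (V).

Answer: 6.00 V

Derivation:
Initial: C1(3μF, Q=19μC, V=6.33V), C2(4μF, Q=16μC, V=4.00V), C3(2μF, Q=20μC, V=10.00V)
Op 1: CLOSE 2-3: Q_total=36.00, C_total=6.00, V=6.00; Q2=24.00, Q3=12.00; dissipated=24.000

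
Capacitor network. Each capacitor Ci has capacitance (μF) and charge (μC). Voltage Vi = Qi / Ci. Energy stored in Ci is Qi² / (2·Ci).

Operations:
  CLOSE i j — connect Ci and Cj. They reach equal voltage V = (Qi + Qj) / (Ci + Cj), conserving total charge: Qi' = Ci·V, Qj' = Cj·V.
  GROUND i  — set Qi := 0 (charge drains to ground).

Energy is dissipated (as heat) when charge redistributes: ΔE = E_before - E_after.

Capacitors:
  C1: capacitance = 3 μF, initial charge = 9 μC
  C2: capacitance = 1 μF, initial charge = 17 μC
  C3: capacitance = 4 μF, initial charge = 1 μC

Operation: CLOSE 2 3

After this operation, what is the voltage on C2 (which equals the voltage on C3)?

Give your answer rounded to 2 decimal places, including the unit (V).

Answer: 3.60 V

Derivation:
Initial: C1(3μF, Q=9μC, V=3.00V), C2(1μF, Q=17μC, V=17.00V), C3(4μF, Q=1μC, V=0.25V)
Op 1: CLOSE 2-3: Q_total=18.00, C_total=5.00, V=3.60; Q2=3.60, Q3=14.40; dissipated=112.225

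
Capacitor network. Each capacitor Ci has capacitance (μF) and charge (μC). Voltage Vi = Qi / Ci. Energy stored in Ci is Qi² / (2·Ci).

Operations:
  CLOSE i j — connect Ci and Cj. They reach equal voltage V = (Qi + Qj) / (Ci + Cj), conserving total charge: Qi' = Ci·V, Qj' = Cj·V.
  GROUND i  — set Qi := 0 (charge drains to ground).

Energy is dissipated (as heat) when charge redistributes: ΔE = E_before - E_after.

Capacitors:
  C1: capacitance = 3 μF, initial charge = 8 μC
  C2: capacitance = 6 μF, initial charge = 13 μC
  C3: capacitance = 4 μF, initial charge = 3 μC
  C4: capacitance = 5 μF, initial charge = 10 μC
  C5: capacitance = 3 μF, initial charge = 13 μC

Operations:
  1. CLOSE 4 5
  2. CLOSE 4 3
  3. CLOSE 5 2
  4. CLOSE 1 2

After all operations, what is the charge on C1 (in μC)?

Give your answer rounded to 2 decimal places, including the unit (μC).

Answer: 7.47 μC

Derivation:
Initial: C1(3μF, Q=8μC, V=2.67V), C2(6μF, Q=13μC, V=2.17V), C3(4μF, Q=3μC, V=0.75V), C4(5μF, Q=10μC, V=2.00V), C5(3μF, Q=13μC, V=4.33V)
Op 1: CLOSE 4-5: Q_total=23.00, C_total=8.00, V=2.88; Q4=14.38, Q5=8.62; dissipated=5.104
Op 2: CLOSE 4-3: Q_total=17.38, C_total=9.00, V=1.93; Q4=9.65, Q3=7.72; dissipated=5.017
Op 3: CLOSE 5-2: Q_total=21.62, C_total=9.00, V=2.40; Q5=7.21, Q2=14.42; dissipated=0.502
Op 4: CLOSE 1-2: Q_total=22.42, C_total=9.00, V=2.49; Q1=7.47, Q2=14.94; dissipated=0.070
Final charges: Q1=7.47, Q2=14.94, Q3=7.72, Q4=9.65, Q5=7.21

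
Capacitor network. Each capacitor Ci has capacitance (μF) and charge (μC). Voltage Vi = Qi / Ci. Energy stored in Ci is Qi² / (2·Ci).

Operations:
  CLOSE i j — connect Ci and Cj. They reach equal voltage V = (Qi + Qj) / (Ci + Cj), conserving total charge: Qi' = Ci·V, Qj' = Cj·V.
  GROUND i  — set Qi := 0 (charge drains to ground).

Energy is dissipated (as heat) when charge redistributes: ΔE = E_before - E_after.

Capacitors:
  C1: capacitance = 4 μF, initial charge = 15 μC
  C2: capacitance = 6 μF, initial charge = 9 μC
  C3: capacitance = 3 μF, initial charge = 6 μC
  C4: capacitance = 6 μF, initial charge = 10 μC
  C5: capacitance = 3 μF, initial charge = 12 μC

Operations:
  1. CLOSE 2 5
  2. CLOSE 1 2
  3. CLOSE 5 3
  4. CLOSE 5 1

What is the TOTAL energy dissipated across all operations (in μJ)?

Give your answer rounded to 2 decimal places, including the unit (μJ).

Answer: 9.20 μJ

Derivation:
Initial: C1(4μF, Q=15μC, V=3.75V), C2(6μF, Q=9μC, V=1.50V), C3(3μF, Q=6μC, V=2.00V), C4(6μF, Q=10μC, V=1.67V), C5(3μF, Q=12μC, V=4.00V)
Op 1: CLOSE 2-5: Q_total=21.00, C_total=9.00, V=2.33; Q2=14.00, Q5=7.00; dissipated=6.250
Op 2: CLOSE 1-2: Q_total=29.00, C_total=10.00, V=2.90; Q1=11.60, Q2=17.40; dissipated=2.408
Op 3: CLOSE 5-3: Q_total=13.00, C_total=6.00, V=2.17; Q5=6.50, Q3=6.50; dissipated=0.083
Op 4: CLOSE 5-1: Q_total=18.10, C_total=7.00, V=2.59; Q5=7.76, Q1=10.34; dissipated=0.461
Total dissipated: 9.203 μJ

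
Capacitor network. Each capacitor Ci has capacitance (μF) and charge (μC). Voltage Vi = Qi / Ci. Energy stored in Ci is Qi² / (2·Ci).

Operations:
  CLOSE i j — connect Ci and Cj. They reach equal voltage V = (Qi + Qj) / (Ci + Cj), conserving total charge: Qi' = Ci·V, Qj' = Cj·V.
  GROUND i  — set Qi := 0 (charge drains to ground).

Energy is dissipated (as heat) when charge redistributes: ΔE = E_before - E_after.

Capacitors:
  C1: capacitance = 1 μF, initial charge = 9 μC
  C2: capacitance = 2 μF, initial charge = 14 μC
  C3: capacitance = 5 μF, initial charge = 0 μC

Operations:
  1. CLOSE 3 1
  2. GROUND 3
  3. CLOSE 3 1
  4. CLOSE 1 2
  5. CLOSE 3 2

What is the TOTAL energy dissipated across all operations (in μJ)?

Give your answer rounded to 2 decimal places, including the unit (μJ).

Answer: 69.96 μJ

Derivation:
Initial: C1(1μF, Q=9μC, V=9.00V), C2(2μF, Q=14μC, V=7.00V), C3(5μF, Q=0μC, V=0.00V)
Op 1: CLOSE 3-1: Q_total=9.00, C_total=6.00, V=1.50; Q3=7.50, Q1=1.50; dissipated=33.750
Op 2: GROUND 3: Q3=0; energy lost=5.625
Op 3: CLOSE 3-1: Q_total=1.50, C_total=6.00, V=0.25; Q3=1.25, Q1=0.25; dissipated=0.938
Op 4: CLOSE 1-2: Q_total=14.25, C_total=3.00, V=4.75; Q1=4.75, Q2=9.50; dissipated=15.188
Op 5: CLOSE 3-2: Q_total=10.75, C_total=7.00, V=1.54; Q3=7.68, Q2=3.07; dissipated=14.464
Total dissipated: 69.964 μJ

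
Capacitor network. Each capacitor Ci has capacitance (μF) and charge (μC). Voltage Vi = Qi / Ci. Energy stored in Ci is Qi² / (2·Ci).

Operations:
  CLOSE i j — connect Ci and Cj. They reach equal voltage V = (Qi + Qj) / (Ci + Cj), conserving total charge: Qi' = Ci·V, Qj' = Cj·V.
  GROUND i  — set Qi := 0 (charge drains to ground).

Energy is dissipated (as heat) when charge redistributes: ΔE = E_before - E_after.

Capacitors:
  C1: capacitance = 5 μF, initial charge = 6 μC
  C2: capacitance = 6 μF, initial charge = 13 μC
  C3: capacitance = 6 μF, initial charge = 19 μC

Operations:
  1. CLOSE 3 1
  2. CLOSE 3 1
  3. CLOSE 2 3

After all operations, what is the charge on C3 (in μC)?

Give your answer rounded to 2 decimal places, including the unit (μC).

Answer: 13.32 μC

Derivation:
Initial: C1(5μF, Q=6μC, V=1.20V), C2(6μF, Q=13μC, V=2.17V), C3(6μF, Q=19μC, V=3.17V)
Op 1: CLOSE 3-1: Q_total=25.00, C_total=11.00, V=2.27; Q3=13.64, Q1=11.36; dissipated=5.274
Op 2: CLOSE 3-1: Q_total=25.00, C_total=11.00, V=2.27; Q3=13.64, Q1=11.36; dissipated=0.000
Op 3: CLOSE 2-3: Q_total=26.64, C_total=12.00, V=2.22; Q2=13.32, Q3=13.32; dissipated=0.017
Final charges: Q1=11.36, Q2=13.32, Q3=13.32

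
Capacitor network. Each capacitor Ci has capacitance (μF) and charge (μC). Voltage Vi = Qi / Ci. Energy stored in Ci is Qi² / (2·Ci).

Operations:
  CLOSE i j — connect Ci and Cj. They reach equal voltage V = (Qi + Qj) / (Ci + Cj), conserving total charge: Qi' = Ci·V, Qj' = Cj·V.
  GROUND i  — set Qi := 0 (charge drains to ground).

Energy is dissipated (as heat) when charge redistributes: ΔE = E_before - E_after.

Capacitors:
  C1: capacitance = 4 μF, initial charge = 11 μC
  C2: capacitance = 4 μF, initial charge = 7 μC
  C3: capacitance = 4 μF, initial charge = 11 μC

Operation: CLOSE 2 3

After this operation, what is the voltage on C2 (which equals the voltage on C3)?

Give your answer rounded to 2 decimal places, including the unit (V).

Answer: 2.25 V

Derivation:
Initial: C1(4μF, Q=11μC, V=2.75V), C2(4μF, Q=7μC, V=1.75V), C3(4μF, Q=11μC, V=2.75V)
Op 1: CLOSE 2-3: Q_total=18.00, C_total=8.00, V=2.25; Q2=9.00, Q3=9.00; dissipated=1.000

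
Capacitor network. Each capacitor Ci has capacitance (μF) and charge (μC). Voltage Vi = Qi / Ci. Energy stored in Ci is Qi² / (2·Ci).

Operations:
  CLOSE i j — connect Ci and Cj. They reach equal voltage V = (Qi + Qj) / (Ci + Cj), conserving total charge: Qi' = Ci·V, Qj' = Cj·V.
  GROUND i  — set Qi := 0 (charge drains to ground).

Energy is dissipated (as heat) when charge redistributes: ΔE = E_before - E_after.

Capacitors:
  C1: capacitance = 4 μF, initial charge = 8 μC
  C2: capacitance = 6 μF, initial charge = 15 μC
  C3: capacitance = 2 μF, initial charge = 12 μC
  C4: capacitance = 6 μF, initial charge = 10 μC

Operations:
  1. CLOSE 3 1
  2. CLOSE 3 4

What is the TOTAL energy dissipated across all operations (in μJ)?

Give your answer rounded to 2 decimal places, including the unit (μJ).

Initial: C1(4μF, Q=8μC, V=2.00V), C2(6μF, Q=15μC, V=2.50V), C3(2μF, Q=12μC, V=6.00V), C4(6μF, Q=10μC, V=1.67V)
Op 1: CLOSE 3-1: Q_total=20.00, C_total=6.00, V=3.33; Q3=6.67, Q1=13.33; dissipated=10.667
Op 2: CLOSE 3-4: Q_total=16.67, C_total=8.00, V=2.08; Q3=4.17, Q4=12.50; dissipated=2.083
Total dissipated: 12.750 μJ

Answer: 12.75 μJ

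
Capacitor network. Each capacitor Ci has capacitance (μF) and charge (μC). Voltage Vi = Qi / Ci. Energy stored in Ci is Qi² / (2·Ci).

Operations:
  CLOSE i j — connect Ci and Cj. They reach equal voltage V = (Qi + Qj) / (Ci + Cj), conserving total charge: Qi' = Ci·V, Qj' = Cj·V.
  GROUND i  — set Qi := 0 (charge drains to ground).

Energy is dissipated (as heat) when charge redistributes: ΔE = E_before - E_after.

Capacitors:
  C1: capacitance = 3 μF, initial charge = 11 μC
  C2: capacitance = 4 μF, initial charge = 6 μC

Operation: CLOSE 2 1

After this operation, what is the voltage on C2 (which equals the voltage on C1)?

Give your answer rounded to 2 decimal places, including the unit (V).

Initial: C1(3μF, Q=11μC, V=3.67V), C2(4μF, Q=6μC, V=1.50V)
Op 1: CLOSE 2-1: Q_total=17.00, C_total=7.00, V=2.43; Q2=9.71, Q1=7.29; dissipated=4.024

Answer: 2.43 V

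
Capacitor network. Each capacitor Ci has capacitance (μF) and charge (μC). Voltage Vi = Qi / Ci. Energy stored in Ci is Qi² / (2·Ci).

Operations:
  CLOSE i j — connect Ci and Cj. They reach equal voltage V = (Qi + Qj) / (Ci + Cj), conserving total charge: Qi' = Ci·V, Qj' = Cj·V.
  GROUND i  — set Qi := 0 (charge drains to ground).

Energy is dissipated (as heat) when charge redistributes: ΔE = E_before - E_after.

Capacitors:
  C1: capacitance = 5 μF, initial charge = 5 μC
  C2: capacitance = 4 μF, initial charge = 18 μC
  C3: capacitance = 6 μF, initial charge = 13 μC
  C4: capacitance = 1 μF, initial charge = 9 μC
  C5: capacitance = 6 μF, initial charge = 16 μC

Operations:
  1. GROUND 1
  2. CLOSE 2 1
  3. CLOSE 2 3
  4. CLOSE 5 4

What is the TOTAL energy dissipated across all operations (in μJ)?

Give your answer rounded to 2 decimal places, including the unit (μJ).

Initial: C1(5μF, Q=5μC, V=1.00V), C2(4μF, Q=18μC, V=4.50V), C3(6μF, Q=13μC, V=2.17V), C4(1μF, Q=9μC, V=9.00V), C5(6μF, Q=16μC, V=2.67V)
Op 1: GROUND 1: Q1=0; energy lost=2.500
Op 2: CLOSE 2-1: Q_total=18.00, C_total=9.00, V=2.00; Q2=8.00, Q1=10.00; dissipated=22.500
Op 3: CLOSE 2-3: Q_total=21.00, C_total=10.00, V=2.10; Q2=8.40, Q3=12.60; dissipated=0.033
Op 4: CLOSE 5-4: Q_total=25.00, C_total=7.00, V=3.57; Q5=21.43, Q4=3.57; dissipated=17.190
Total dissipated: 42.224 μJ

Answer: 42.22 μJ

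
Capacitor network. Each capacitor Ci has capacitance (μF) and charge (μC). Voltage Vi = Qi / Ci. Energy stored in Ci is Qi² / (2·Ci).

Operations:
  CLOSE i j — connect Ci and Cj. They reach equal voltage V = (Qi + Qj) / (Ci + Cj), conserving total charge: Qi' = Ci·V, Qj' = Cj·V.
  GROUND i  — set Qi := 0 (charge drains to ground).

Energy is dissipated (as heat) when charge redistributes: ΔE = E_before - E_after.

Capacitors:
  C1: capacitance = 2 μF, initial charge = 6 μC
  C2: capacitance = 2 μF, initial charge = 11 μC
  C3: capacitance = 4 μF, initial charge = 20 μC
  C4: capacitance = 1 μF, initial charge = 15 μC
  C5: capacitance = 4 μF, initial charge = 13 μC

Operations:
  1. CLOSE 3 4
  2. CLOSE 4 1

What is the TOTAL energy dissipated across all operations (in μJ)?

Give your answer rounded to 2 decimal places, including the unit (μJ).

Answer: 45.33 μJ

Derivation:
Initial: C1(2μF, Q=6μC, V=3.00V), C2(2μF, Q=11μC, V=5.50V), C3(4μF, Q=20μC, V=5.00V), C4(1μF, Q=15μC, V=15.00V), C5(4μF, Q=13μC, V=3.25V)
Op 1: CLOSE 3-4: Q_total=35.00, C_total=5.00, V=7.00; Q3=28.00, Q4=7.00; dissipated=40.000
Op 2: CLOSE 4-1: Q_total=13.00, C_total=3.00, V=4.33; Q4=4.33, Q1=8.67; dissipated=5.333
Total dissipated: 45.333 μJ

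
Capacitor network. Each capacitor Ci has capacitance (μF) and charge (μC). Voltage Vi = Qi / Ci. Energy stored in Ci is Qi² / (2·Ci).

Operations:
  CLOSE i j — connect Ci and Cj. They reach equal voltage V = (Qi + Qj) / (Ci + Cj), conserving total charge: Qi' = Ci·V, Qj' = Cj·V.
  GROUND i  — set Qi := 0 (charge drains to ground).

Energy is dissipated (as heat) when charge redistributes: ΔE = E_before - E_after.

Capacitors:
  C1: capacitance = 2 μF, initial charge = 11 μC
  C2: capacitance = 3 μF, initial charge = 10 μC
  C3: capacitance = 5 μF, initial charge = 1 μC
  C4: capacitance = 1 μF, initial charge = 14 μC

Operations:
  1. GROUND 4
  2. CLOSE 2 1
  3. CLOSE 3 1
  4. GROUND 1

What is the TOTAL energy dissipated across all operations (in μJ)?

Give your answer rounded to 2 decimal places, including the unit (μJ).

Answer: 114.05 μJ

Derivation:
Initial: C1(2μF, Q=11μC, V=5.50V), C2(3μF, Q=10μC, V=3.33V), C3(5μF, Q=1μC, V=0.20V), C4(1μF, Q=14μC, V=14.00V)
Op 1: GROUND 4: Q4=0; energy lost=98.000
Op 2: CLOSE 2-1: Q_total=21.00, C_total=5.00, V=4.20; Q2=12.60, Q1=8.40; dissipated=2.817
Op 3: CLOSE 3-1: Q_total=9.40, C_total=7.00, V=1.34; Q3=6.71, Q1=2.69; dissipated=11.429
Op 4: GROUND 1: Q1=0; energy lost=1.803
Total dissipated: 114.049 μJ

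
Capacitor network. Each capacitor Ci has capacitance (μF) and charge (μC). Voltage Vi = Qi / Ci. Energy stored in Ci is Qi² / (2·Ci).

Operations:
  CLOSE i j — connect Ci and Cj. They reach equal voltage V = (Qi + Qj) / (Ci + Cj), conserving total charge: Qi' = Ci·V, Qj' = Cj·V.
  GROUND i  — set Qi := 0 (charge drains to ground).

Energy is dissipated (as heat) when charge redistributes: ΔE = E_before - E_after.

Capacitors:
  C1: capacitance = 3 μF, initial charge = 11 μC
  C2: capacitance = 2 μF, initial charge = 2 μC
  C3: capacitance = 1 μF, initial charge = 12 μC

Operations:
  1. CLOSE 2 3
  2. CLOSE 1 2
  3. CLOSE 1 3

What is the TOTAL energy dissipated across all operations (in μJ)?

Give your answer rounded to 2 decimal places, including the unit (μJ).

Answer: 41.07 μJ

Derivation:
Initial: C1(3μF, Q=11μC, V=3.67V), C2(2μF, Q=2μC, V=1.00V), C3(1μF, Q=12μC, V=12.00V)
Op 1: CLOSE 2-3: Q_total=14.00, C_total=3.00, V=4.67; Q2=9.33, Q3=4.67; dissipated=40.333
Op 2: CLOSE 1-2: Q_total=20.33, C_total=5.00, V=4.07; Q1=12.20, Q2=8.13; dissipated=0.600
Op 3: CLOSE 1-3: Q_total=16.87, C_total=4.00, V=4.22; Q1=12.65, Q3=4.22; dissipated=0.135
Total dissipated: 41.068 μJ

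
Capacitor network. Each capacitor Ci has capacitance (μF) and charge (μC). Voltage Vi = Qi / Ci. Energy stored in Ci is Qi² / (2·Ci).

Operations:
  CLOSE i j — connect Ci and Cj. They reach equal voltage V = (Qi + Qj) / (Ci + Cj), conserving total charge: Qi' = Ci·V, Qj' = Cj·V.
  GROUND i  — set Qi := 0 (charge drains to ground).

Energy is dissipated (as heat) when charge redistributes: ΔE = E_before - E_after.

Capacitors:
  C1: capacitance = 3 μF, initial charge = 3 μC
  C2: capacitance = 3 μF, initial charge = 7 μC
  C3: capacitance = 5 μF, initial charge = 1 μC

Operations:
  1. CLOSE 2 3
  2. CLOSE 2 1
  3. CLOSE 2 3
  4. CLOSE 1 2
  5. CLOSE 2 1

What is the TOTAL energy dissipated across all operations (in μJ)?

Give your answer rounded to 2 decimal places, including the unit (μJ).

Answer: 4.27 μJ

Derivation:
Initial: C1(3μF, Q=3μC, V=1.00V), C2(3μF, Q=7μC, V=2.33V), C3(5μF, Q=1μC, V=0.20V)
Op 1: CLOSE 2-3: Q_total=8.00, C_total=8.00, V=1.00; Q2=3.00, Q3=5.00; dissipated=4.267
Op 2: CLOSE 2-1: Q_total=6.00, C_total=6.00, V=1.00; Q2=3.00, Q1=3.00; dissipated=0.000
Op 3: CLOSE 2-3: Q_total=8.00, C_total=8.00, V=1.00; Q2=3.00, Q3=5.00; dissipated=0.000
Op 4: CLOSE 1-2: Q_total=6.00, C_total=6.00, V=1.00; Q1=3.00, Q2=3.00; dissipated=0.000
Op 5: CLOSE 2-1: Q_total=6.00, C_total=6.00, V=1.00; Q2=3.00, Q1=3.00; dissipated=0.000
Total dissipated: 4.267 μJ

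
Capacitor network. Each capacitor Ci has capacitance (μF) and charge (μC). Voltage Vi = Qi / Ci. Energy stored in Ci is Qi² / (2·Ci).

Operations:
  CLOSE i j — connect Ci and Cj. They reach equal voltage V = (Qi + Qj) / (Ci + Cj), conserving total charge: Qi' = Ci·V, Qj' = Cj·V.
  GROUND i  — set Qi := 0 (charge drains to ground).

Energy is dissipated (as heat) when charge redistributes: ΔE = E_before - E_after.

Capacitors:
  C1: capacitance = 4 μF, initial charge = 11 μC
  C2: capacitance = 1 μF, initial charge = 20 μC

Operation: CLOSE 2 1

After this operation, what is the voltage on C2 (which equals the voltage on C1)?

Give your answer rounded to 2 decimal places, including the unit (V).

Answer: 6.20 V

Derivation:
Initial: C1(4μF, Q=11μC, V=2.75V), C2(1μF, Q=20μC, V=20.00V)
Op 1: CLOSE 2-1: Q_total=31.00, C_total=5.00, V=6.20; Q2=6.20, Q1=24.80; dissipated=119.025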